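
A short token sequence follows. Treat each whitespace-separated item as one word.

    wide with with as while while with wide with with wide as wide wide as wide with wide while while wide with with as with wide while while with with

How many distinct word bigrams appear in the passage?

13

30 tokens → 29 bigram windows in total.
Repeated bigrams (each contributes count−1 duplicates):
  wide with: 4
  with wide: 4
  with with: 4
  while while: 3
  as wide: 2
  while with: 2
  wide as: 2
  wide while: 2
  … (1 more repeated)
16 duplicate windows → 29 − 16 = 13 distinct.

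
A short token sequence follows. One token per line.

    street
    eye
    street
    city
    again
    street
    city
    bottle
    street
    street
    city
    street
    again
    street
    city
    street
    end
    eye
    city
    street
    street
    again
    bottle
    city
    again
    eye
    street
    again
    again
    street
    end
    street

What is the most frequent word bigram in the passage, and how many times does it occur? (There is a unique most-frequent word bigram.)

Bigram frequencies (highest first):
  street city: 4
  again street: 3
  city street: 3
  street again: 3
  eye street: 2
  city again: 2
  … (12 more, each ≤ 2)

"street city", 4 times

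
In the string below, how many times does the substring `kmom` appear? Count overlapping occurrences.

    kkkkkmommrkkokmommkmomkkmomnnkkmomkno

5

Sliding a length-4 window over the 37 characters (34 positions):
  position 5–8: kmom
  position 14–17: kmom
  position 19–22: kmom
  position 24–27: kmom
  position 31–34: kmom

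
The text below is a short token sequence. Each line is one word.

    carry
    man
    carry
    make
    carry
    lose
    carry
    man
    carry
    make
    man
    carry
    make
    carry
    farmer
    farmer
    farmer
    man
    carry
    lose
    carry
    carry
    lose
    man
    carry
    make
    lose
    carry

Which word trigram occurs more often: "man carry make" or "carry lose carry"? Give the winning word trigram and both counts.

"man carry make": 4 occurrences
"carry lose carry": 2 occurrences

"man carry make" (4 vs 2)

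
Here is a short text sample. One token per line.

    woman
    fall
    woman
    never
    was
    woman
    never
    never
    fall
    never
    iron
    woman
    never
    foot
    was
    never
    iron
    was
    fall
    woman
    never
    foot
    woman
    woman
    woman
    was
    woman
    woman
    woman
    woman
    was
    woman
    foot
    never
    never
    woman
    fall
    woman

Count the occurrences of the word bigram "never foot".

2

Scanning the 37 overlapping bigram windows for "never foot":
  position 13–14: never foot
  position 21–22: never foot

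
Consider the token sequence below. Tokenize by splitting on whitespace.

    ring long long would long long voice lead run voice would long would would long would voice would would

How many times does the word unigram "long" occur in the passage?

6

Scanning the 19 tokens for "long":
  position 2: long
  position 3: long
  position 5: long
  position 6: long
  position 12: long
  position 15: long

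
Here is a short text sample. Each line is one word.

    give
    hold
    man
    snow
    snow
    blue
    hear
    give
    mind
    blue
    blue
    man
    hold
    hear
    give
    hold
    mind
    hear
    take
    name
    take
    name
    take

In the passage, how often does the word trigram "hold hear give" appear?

Scanning the 21 overlapping trigram windows for "hold hear give":
  position 13–15: hold hear give

1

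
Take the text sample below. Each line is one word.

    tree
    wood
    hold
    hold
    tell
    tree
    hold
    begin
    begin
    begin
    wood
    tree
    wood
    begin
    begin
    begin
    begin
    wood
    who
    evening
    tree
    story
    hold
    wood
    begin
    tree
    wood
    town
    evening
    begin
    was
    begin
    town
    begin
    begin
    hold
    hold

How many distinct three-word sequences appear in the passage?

32

37 tokens → 35 trigram windows in total.
Repeated trigrams (each contributes count−1 duplicates):
  begin begin begin: 3
  begin begin wood: 2
3 duplicate windows → 35 − 3 = 32 distinct.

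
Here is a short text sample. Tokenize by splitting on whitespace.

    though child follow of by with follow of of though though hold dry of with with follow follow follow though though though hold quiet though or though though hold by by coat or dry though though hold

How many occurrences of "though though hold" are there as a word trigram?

4

Scanning the 35 overlapping trigram windows for "though though hold":
  position 10–12: though though hold
  position 21–23: though though hold
  position 27–29: though though hold
  position 35–37: though though hold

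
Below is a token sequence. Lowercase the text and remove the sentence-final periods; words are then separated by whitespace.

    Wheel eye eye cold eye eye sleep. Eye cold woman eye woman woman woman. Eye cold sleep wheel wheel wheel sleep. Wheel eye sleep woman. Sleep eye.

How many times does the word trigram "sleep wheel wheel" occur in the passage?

Scanning the 25 overlapping trigram windows for "sleep wheel wheel":
  position 17–19: sleep wheel wheel

1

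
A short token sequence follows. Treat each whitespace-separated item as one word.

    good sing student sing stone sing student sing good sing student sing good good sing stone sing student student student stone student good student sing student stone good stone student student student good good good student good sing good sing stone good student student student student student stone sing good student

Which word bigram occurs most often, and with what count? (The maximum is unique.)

Bigram frequencies (highest first):
  student student: 8
  good sing: 5
  sing student: 5
  student sing: 4
  sing good: 4
  good student: 4
  … (8 more, each ≤ 3)

"student student", 8 times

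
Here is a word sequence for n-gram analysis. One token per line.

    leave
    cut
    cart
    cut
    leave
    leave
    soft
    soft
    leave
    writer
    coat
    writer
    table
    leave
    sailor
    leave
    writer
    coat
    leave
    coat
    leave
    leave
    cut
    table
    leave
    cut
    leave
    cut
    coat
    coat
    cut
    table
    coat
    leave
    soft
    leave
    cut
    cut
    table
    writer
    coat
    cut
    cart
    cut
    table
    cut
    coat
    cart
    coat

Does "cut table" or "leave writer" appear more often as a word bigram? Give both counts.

"cut table" (4 vs 2)

"cut table": 4 occurrences
"leave writer": 2 occurrences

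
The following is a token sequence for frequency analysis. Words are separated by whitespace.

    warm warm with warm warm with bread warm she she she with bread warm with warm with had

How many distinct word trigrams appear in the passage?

13

18 tokens → 16 trigram windows in total.
Repeated trigrams (each contributes count−1 duplicates):
  warm warm with: 2
  warm with warm: 2
  with bread warm: 2
3 duplicate windows → 16 − 3 = 13 distinct.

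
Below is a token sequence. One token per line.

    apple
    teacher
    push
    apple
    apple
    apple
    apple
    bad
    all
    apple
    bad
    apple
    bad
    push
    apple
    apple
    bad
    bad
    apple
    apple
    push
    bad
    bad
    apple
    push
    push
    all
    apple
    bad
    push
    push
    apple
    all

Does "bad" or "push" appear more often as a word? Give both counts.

"bad" (8 vs 7)

"bad": 8 occurrences
"push": 7 occurrences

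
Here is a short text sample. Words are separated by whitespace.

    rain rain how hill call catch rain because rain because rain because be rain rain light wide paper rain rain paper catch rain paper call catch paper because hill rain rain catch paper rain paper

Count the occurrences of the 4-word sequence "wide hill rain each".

Scanning the 32 overlapping 4-gram windows for "wide hill rain each":
  (none found)

0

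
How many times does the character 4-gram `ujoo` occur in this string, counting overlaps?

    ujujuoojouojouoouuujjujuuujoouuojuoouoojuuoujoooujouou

2

Sliding a length-4 window over the 54 characters (51 positions):
  position 26–29: ujoo
  position 44–47: ujoo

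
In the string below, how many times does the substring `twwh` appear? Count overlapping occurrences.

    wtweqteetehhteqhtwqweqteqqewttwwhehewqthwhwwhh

Sliding a length-4 window over the 46 characters (43 positions):
  position 30–33: twwh

1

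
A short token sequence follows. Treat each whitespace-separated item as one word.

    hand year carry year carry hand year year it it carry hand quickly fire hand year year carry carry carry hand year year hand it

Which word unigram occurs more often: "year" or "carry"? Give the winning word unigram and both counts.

"year": 8 occurrences
"carry": 6 occurrences

"year" (8 vs 6)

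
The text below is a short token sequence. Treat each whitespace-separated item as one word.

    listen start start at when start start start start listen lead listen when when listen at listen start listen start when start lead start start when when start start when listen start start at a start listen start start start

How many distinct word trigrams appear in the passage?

40 tokens → 38 trigram windows in total.
Repeated trigrams (each contributes count−1 duplicates):
  listen start start: 3
  start start start: 3
  start listen start: 2
  start start at: 2
  start start when: 2
  when start start: 2
8 duplicate windows → 38 − 8 = 30 distinct.

30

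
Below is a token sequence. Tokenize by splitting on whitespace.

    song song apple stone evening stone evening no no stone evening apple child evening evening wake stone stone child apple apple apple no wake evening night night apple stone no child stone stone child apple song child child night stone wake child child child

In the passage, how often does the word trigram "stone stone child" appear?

Scanning the 42 overlapping trigram windows for "stone stone child":
  position 17–19: stone stone child
  position 32–34: stone stone child

2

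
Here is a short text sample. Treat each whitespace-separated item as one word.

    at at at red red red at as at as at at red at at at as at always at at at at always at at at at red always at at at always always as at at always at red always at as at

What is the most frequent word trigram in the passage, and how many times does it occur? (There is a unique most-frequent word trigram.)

Trigram frequencies (highest first):
  at at at: 7
  at as at: 4
  at at red: 3
  at always at: 3
  always at at: 3
  at at always: 3
  … (17 more, each ≤ 2)

"at at at", 7 times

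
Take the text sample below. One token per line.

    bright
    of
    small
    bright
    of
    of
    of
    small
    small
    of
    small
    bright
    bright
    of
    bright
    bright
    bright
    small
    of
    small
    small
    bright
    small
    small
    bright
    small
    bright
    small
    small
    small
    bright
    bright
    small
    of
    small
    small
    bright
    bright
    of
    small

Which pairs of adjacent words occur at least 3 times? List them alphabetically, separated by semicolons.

bright bright; bright of; bright small; of small; small bright; small of; small small

Bigram counts meeting the condition (at least 3 times):
  bright bright: 5
  bright of: 4
  bright small: 5
  of small: 6
  small bright: 7
  small of: 3
  small small: 6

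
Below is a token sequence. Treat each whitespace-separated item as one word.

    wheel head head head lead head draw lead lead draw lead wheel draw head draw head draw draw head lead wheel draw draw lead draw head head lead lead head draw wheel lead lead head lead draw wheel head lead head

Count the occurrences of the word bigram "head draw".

4

Scanning the 40 overlapping bigram windows for "head draw":
  position 6–7: head draw
  position 14–15: head draw
  position 16–17: head draw
  position 30–31: head draw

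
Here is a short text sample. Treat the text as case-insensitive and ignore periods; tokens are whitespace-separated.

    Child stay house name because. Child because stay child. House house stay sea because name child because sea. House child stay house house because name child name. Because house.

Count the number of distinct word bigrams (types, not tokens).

29 tokens → 28 bigram windows in total.
Repeated bigrams (each contributes count−1 duplicates):
  because name: 2
  child because: 2
  child stay: 2
  house house: 2
  name because: 2
  name child: 2
  stay house: 2
7 duplicate windows → 28 − 7 = 21 distinct.

21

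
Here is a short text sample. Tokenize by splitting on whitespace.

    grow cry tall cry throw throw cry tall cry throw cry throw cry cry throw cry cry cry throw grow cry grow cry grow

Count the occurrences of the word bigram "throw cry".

Scanning the 23 overlapping bigram windows for "throw cry":
  position 6–7: throw cry
  position 10–11: throw cry
  position 12–13: throw cry
  position 15–16: throw cry

4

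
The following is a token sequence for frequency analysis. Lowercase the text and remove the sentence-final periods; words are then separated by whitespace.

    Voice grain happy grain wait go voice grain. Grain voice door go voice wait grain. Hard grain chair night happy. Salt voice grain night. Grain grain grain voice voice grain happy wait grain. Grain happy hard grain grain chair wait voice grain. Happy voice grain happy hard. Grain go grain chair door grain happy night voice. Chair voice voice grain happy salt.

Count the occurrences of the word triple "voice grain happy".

5

Scanning the 60 overlapping trigram windows for "voice grain happy":
  position 1–3: voice grain happy
  position 29–31: voice grain happy
  position 41–43: voice grain happy
  position 44–46: voice grain happy
  position 59–61: voice grain happy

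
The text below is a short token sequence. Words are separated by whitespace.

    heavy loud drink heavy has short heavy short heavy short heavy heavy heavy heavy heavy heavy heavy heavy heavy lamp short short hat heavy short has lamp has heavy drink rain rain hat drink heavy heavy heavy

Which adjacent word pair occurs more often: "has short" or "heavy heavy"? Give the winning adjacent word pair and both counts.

"heavy heavy" (10 vs 1)

"has short": 1 occurrence
"heavy heavy": 10 occurrences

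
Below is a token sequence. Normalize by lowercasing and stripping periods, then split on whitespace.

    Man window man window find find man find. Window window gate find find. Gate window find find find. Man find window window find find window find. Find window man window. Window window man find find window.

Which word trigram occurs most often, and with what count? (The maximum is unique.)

Trigram frequencies (highest first):
  window find find: 4
  find find window: 3
  window man window: 2
  find find man: 2
  find man find: 2
  man find window: 2
  … (18 more, each ≤ 2)

"window find find", 4 times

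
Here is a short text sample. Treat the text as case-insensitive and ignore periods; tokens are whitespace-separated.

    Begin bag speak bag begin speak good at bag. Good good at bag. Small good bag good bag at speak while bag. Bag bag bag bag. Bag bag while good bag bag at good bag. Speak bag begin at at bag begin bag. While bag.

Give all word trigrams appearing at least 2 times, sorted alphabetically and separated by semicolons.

bag bag bag; bag speak bag; good at bag; speak bag begin

Trigram counts meeting the condition (at least 2 times):
  bag bag bag: 5
  bag speak bag: 2
  good at bag: 2
  speak bag begin: 2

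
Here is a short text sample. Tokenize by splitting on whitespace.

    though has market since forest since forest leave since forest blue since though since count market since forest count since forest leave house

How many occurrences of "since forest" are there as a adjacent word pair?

Scanning the 22 overlapping bigram windows for "since forest":
  position 4–5: since forest
  position 6–7: since forest
  position 9–10: since forest
  position 17–18: since forest
  position 20–21: since forest

5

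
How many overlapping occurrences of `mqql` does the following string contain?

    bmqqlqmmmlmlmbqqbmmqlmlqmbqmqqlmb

2

Sliding a length-4 window over the 33 characters (30 positions):
  position 2–5: mqql
  position 28–31: mqql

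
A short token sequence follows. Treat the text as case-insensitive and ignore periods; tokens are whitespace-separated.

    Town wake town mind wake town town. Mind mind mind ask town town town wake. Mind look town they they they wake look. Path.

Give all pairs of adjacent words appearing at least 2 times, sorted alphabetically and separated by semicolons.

Bigram counts meeting the condition (at least 2 times):
  mind mind: 2
  they they: 2
  town mind: 2
  town town: 3
  town wake: 2
  wake town: 2

mind mind; they they; town mind; town town; town wake; wake town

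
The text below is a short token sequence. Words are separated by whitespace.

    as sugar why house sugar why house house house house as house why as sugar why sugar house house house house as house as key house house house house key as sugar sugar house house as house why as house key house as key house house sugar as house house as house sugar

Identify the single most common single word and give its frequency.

Unigram frequencies (highest first):
  house: 25
  as: 11
  sugar: 8
  why: 5
  key: 4

"house", 25 times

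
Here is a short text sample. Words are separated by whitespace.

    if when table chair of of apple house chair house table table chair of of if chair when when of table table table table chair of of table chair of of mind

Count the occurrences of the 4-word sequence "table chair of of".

Scanning the 29 overlapping 4-gram windows for "table chair of of":
  position 3–6: table chair of of
  position 12–15: table chair of of
  position 24–27: table chair of of
  position 28–31: table chair of of

4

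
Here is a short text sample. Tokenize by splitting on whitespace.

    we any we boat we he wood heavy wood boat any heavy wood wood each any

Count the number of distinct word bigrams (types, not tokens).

14

16 tokens → 15 bigram windows in total.
Repeated bigrams (each contributes count−1 duplicates):
  heavy wood: 2
1 duplicate windows → 15 − 1 = 14 distinct.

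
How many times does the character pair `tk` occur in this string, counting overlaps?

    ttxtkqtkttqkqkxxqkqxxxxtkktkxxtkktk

6

Sliding a length-2 window over the 35 characters (34 positions):
  position 4–5: tk
  position 7–8: tk
  position 24–25: tk
  position 27–28: tk
  position 31–32: tk
  position 34–35: tk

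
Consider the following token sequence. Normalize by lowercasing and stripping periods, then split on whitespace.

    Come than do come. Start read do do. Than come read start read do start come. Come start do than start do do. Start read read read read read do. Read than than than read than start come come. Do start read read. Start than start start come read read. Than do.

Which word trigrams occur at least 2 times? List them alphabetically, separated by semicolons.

Trigram counts meeting the condition (at least 2 times):
  do start read: 2
  read read read: 3
  start come come: 2
  start read do: 2
  start read read: 2

do start read; read read read; start come come; start read do; start read read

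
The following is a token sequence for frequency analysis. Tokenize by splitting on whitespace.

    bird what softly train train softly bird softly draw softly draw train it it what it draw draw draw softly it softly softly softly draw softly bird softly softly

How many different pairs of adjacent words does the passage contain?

29 tokens → 28 bigram windows in total.
Repeated bigrams (each contributes count−1 duplicates):
  draw softly: 3
  softly draw: 3
  softly softly: 3
  bird softly: 2
  draw draw: 2
  softly bird: 2
9 duplicate windows → 28 − 9 = 19 distinct.

19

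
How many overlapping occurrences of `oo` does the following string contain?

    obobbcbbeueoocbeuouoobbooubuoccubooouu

Sliding a length-2 window over the 38 characters (37 positions):
  position 12–13: oo
  position 20–21: oo
  position 24–25: oo
  position 34–35: oo
  position 35–36: oo

5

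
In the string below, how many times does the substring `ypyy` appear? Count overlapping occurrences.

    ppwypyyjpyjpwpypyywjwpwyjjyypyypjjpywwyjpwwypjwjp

3

Sliding a length-4 window over the 49 characters (46 positions):
  position 4–7: ypyy
  position 15–18: ypyy
  position 28–31: ypyy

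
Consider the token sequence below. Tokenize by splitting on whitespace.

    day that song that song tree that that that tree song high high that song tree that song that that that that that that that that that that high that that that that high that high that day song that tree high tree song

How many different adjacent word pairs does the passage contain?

44 tokens → 43 bigram windows in total.
Repeated bigrams (each contributes count−1 duplicates):
  that that: 14
  high that: 4
  that song: 4
  song that: 3
  that high: 3
  song tree: 2
  that tree: 2
  tree song: 2
  … (1 more repeated)
27 duplicate windows → 43 − 27 = 16 distinct.

16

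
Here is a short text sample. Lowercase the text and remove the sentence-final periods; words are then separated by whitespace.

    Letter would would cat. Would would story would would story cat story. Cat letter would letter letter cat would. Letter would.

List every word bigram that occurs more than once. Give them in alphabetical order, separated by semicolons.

cat would; letter would; story cat; would letter; would story; would would

Bigram counts meeting the condition (more than once):
  cat would: 2
  letter would: 3
  story cat: 2
  would letter: 2
  would story: 2
  would would: 3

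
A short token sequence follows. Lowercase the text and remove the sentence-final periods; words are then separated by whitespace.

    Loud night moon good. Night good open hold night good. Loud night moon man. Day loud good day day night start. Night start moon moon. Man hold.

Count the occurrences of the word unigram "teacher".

0

Scanning the 27 tokens for "teacher":
  (none found)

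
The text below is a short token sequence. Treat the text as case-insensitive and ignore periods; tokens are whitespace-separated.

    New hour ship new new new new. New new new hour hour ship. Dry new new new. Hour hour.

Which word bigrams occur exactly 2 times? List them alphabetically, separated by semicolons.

hour hour; hour ship

Bigram counts meeting the condition (exactly 2 times):
  hour hour: 2
  hour ship: 2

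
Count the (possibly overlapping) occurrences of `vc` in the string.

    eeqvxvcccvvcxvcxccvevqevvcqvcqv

Sliding a length-2 window over the 31 characters (30 positions):
  position 6–7: vc
  position 11–12: vc
  position 14–15: vc
  position 25–26: vc
  position 28–29: vc

5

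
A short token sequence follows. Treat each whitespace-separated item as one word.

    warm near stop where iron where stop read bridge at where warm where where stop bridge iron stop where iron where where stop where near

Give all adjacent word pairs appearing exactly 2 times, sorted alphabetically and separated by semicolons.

iron where; where iron; where where

Bigram counts meeting the condition (exactly 2 times):
  iron where: 2
  where iron: 2
  where where: 2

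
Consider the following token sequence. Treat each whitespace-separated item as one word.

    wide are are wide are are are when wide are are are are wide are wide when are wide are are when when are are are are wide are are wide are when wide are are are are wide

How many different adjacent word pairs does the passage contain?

8

39 tokens → 38 bigram windows in total.
Repeated bigrams (each contributes count−1 duplicates):
  are are: 14
  wide are: 8
  are wide: 7
  are when: 3
  when are: 2
  when wide: 2
30 duplicate windows → 38 − 30 = 8 distinct.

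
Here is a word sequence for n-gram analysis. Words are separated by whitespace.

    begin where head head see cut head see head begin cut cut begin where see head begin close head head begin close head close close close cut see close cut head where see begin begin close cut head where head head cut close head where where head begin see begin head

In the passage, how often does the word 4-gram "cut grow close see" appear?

Scanning the 48 overlapping 4-gram windows for "cut grow close see":
  (none found)

0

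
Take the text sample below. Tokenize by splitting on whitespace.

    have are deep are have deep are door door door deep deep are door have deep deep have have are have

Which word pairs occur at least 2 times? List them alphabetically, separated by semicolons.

are door; are have; deep are; deep deep; door door; have are; have deep

Bigram counts meeting the condition (at least 2 times):
  are door: 2
  are have: 2
  deep are: 3
  deep deep: 2
  door door: 2
  have are: 2
  have deep: 2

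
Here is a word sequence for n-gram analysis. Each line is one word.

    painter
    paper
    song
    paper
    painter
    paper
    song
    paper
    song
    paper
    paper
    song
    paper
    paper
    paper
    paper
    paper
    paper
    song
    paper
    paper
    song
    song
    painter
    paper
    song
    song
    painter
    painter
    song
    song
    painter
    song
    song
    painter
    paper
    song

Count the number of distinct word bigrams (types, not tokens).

37 tokens → 36 bigram windows in total.
Repeated bigrams (each contributes count−1 duplicates):
  paper song: 8
  paper paper: 7
  song paper: 5
  painter paper: 4
  song painter: 4
  song song: 4
  painter song: 2
27 duplicate windows → 36 − 27 = 9 distinct.

9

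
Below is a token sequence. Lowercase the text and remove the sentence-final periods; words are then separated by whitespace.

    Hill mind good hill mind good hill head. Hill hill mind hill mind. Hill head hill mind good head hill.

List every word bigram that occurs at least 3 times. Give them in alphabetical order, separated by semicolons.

head hill; hill mind; mind good

Bigram counts meeting the condition (at least 3 times):
  head hill: 3
  hill mind: 5
  mind good: 3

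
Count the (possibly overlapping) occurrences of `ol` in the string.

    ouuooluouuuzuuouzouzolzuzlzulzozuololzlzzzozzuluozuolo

5

Sliding a length-2 window over the 54 characters (53 positions):
  position 5–6: ol
  position 21–22: ol
  position 34–35: ol
  position 36–37: ol
  position 52–53: ol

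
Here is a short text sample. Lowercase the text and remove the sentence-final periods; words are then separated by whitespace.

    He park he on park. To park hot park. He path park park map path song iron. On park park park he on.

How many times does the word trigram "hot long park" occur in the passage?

Scanning the 21 overlapping trigram windows for "hot long park":
  (none found)

0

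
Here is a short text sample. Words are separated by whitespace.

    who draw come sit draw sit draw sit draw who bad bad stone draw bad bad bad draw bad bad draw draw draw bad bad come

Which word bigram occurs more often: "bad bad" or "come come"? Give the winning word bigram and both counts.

"bad bad" (5 vs 0)

"bad bad": 5 occurrences
"come come": 0 occurrences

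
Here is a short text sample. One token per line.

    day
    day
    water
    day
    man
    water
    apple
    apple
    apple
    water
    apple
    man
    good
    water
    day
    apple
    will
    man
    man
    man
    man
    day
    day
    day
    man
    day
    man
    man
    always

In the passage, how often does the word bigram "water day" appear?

2

Scanning the 28 overlapping bigram windows for "water day":
  position 3–4: water day
  position 14–15: water day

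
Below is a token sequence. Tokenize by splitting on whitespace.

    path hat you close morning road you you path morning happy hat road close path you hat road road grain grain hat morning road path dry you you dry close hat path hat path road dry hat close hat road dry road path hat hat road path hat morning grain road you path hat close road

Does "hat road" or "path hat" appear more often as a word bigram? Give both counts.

"path hat" (5 vs 4)

"hat road": 4 occurrences
"path hat": 5 occurrences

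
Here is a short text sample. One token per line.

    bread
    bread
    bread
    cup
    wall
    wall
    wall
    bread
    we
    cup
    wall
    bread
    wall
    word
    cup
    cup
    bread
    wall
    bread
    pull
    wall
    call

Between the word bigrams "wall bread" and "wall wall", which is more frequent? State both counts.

"wall bread": 3 occurrences
"wall wall": 2 occurrences

"wall bread" (3 vs 2)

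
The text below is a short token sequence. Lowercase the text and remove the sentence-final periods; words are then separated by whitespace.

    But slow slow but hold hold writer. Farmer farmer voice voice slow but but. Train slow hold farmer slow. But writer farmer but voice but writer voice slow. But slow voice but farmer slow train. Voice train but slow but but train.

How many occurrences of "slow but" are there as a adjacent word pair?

5

Scanning the 41 overlapping bigram windows for "slow but":
  position 3–4: slow but
  position 12–13: slow but
  position 19–20: slow but
  position 28–29: slow but
  position 39–40: slow but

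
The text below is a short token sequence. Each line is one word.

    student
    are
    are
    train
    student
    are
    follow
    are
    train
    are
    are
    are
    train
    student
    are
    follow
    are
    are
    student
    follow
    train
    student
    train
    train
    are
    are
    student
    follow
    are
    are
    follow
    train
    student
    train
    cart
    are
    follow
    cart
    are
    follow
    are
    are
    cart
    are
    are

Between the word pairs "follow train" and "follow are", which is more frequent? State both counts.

"follow are" (4 vs 2)

"follow train": 2 occurrences
"follow are": 4 occurrences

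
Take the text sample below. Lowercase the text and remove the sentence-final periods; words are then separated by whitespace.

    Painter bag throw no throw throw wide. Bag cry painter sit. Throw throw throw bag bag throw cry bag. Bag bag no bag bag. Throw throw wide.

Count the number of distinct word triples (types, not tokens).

23

27 tokens → 25 trigram windows in total.
Repeated trigrams (each contributes count−1 duplicates):
  bag bag throw: 2
  throw throw wide: 2
2 duplicate windows → 25 − 2 = 23 distinct.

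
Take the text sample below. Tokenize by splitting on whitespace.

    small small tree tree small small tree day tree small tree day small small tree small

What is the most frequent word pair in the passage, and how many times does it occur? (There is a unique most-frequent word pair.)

"small tree", 4 times

Bigram frequencies (highest first):
  small tree: 4
  small small: 3
  tree small: 3
  tree day: 2
  tree tree: 1
  day tree: 1
  … (1 more, each ≤ 1)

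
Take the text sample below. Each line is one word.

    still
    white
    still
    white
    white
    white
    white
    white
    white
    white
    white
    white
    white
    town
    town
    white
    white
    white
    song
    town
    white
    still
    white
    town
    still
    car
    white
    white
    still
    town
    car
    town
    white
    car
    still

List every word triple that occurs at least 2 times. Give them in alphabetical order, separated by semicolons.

white still white; white white white

Trigram counts meeting the condition (at least 2 times):
  white still white: 2
  white white white: 9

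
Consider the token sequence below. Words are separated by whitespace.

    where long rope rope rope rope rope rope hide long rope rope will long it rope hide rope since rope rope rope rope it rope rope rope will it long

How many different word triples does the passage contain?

20

30 tokens → 28 trigram windows in total.
Repeated trigrams (each contributes count−1 duplicates):
  rope rope rope: 7
  long rope rope: 2
  rope rope will: 2
8 duplicate windows → 28 − 8 = 20 distinct.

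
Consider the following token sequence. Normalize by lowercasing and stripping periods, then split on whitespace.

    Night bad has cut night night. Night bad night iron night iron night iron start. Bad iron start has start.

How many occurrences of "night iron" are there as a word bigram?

Scanning the 19 overlapping bigram windows for "night iron":
  position 9–10: night iron
  position 11–12: night iron
  position 13–14: night iron

3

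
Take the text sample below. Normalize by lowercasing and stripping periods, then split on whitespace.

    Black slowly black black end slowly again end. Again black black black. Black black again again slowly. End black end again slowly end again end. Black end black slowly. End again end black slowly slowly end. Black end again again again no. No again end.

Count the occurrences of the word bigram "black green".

Scanning the 44 overlapping bigram windows for "black green":
  (none found)

0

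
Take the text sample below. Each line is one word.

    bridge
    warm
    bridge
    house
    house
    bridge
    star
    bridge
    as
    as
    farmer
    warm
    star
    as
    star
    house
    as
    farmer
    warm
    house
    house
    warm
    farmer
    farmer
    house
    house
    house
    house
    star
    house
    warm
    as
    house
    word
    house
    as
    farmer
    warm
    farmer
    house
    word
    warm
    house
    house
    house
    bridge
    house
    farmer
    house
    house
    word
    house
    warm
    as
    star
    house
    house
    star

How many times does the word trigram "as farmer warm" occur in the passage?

3

Scanning the 56 overlapping trigram windows for "as farmer warm":
  position 10–12: as farmer warm
  position 17–19: as farmer warm
  position 36–38: as farmer warm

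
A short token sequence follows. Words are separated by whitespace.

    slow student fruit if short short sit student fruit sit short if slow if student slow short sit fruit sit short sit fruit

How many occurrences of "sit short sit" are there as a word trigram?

Scanning the 21 overlapping trigram windows for "sit short sit":
  position 20–22: sit short sit

1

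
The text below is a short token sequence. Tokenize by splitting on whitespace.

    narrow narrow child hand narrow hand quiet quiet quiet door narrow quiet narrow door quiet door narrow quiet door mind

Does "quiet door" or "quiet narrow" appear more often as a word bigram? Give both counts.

"quiet door" (3 vs 1)

"quiet door": 3 occurrences
"quiet narrow": 1 occurrence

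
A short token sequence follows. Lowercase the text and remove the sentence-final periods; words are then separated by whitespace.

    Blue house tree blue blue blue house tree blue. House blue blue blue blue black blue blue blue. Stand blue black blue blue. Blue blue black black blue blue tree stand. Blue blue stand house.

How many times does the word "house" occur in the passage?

4

Scanning the 35 tokens for "house":
  position 2: house
  position 7: house
  position 10: house
  position 35: house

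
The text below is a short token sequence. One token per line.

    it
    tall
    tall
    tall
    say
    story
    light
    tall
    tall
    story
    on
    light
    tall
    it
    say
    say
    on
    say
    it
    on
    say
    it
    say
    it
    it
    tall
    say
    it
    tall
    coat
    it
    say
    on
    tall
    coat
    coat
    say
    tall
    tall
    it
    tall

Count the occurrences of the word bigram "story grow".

0

Scanning the 40 overlapping bigram windows for "story grow":
  (none found)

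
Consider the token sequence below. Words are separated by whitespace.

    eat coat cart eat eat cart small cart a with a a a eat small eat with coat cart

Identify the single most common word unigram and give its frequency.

"eat", 5 times

Unigram frequencies (highest first):
  eat: 5
  cart: 4
  a: 4
  coat: 2
  small: 2
  with: 2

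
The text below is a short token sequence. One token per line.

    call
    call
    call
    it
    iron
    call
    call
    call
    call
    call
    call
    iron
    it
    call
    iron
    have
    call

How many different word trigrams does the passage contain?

17 tokens → 15 trigram windows in total.
Repeated trigrams (each contributes count−1 duplicates):
  call call call: 5
4 duplicate windows → 15 − 4 = 11 distinct.

11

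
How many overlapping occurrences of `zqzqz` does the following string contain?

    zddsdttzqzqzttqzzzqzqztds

2

Sliding a length-5 window over the 25 characters (21 positions):
  position 8–12: zqzqz
  position 18–22: zqzqz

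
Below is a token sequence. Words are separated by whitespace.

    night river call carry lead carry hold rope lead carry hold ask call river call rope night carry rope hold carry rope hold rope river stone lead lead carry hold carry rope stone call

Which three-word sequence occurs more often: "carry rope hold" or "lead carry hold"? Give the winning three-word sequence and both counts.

"carry rope hold": 2 occurrences
"lead carry hold": 3 occurrences

"lead carry hold" (3 vs 2)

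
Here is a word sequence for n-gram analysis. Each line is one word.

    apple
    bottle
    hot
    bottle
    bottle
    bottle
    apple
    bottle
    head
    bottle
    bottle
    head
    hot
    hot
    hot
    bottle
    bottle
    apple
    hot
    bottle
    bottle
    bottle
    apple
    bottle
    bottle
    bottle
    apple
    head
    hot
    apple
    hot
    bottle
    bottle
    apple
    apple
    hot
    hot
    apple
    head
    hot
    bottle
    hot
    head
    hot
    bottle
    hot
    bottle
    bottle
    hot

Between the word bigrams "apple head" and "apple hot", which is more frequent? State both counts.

"apple hot" (3 vs 2)

"apple head": 2 occurrences
"apple hot": 3 occurrences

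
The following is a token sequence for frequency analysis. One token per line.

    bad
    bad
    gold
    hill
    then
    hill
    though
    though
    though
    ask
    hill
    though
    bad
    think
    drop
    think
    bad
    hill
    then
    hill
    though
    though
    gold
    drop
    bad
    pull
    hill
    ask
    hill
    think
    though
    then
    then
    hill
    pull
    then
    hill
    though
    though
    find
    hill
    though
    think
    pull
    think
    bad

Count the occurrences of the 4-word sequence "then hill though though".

3

Scanning the 43 overlapping 4-gram windows for "then hill though though":
  position 5–8: then hill though though
  position 19–22: then hill though though
  position 36–39: then hill though though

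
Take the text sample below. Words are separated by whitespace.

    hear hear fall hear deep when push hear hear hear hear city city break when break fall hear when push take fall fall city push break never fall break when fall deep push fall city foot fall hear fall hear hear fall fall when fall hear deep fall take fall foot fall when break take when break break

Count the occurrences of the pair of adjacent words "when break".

3

Scanning the 57 overlapping bigram windows for "when break":
  position 15–16: when break
  position 53–54: when break
  position 56–57: when break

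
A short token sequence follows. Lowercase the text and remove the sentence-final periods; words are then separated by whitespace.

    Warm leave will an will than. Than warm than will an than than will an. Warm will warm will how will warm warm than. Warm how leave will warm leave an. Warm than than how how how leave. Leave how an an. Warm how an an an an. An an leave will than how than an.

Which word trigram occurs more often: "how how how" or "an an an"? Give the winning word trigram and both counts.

"how how how": 1 occurrence
"an an an": 4 occurrences

"an an an" (4 vs 1)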